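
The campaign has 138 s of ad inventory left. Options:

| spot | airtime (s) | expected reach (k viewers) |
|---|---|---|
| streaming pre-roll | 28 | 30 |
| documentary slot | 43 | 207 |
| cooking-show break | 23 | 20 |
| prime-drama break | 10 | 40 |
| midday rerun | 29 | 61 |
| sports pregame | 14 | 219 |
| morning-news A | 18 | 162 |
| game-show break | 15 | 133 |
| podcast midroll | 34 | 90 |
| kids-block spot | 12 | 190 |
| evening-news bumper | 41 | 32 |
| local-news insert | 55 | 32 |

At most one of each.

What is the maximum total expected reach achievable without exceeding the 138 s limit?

Density check — kids-block spot 15.83, sports pregame 15.64, morning-news A 9.00, game-show break 8.87 are the best per s.
Taking the top-ratio spots first gives documentary slot + cooking-show break + prime-drama break + sports pregame + morning-news A + game-show break + kids-block spot for 971 (135 s).
The 33 s tied up in cooking-show break and prime-drama break is better spent on podcast midroll — total rises to 1001 (136 s).
No other feasible combination exceeds 1001.

1001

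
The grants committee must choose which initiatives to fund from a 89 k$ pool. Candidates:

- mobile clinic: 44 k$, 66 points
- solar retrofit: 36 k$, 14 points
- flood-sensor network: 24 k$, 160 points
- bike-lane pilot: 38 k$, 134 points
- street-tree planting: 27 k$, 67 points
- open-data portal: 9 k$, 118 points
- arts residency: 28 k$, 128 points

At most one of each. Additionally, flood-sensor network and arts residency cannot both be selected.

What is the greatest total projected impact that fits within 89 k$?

Density check — open-data portal 13.11, flood-sensor network 6.67, arts residency 4.57 are the best per k$.
Best packing: flood-sensor network + bike-lane pilot + open-data portal — 71 k$, 412 total.

412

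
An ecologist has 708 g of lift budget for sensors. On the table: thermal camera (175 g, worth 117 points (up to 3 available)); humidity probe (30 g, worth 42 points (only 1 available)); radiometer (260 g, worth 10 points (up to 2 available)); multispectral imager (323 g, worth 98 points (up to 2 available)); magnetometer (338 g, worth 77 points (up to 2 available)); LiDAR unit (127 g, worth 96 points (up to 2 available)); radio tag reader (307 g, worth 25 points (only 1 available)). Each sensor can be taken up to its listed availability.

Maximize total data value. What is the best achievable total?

489

By data value per g: humidity probe 1.40, LiDAR unit 0.76, thermal camera 0.67, multispectral imager 0.30 lead.
The ratio heuristic lands on 2×thermal camera + humidity probe + 2×LiDAR unit (468) but leaves 74 g idle.
Dropping LiDAR unit frees 127 g; slotting in thermal camera (175 g) lifts the total to 489 at 682 g.
No other feasible combination exceeds 489.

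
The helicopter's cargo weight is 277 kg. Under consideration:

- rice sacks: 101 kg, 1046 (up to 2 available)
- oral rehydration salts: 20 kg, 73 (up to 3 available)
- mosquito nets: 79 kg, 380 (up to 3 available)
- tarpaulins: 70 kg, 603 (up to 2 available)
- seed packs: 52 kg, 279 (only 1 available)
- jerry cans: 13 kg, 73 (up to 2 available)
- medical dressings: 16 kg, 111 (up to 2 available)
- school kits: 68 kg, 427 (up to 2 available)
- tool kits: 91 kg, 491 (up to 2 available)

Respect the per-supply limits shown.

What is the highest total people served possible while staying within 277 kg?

2695

The ratio ordering already packs tightly: 2×rice sacks + tarpaulins, 272 kg, 2695.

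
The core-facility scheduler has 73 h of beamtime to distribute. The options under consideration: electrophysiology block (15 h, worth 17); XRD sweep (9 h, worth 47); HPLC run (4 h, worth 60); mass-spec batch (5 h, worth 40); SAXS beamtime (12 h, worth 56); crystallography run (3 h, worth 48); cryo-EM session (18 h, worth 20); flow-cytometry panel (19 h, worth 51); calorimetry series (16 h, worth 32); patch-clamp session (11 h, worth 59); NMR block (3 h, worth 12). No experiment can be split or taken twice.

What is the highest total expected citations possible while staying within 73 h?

Ranking by ratio (expected citations/h): crystallography run 16.00, HPLC run 15.00, mass-spec batch 8.00.
XRD sweep + HPLC run + mass-spec batch + SAXS beamtime + crystallography run + flow-cytometry panel + patch-clamp session + NMR block uses 66 of the 73 h and totals 373.
The spare 7 h is too small for any remaining experiment, and no exchange beats 373.

373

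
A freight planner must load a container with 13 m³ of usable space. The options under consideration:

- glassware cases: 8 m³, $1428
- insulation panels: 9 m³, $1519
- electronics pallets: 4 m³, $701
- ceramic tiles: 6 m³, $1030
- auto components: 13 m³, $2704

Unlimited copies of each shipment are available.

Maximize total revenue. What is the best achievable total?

The ratio ordering already packs tightly: auto components, 13 m³, 2704.

2704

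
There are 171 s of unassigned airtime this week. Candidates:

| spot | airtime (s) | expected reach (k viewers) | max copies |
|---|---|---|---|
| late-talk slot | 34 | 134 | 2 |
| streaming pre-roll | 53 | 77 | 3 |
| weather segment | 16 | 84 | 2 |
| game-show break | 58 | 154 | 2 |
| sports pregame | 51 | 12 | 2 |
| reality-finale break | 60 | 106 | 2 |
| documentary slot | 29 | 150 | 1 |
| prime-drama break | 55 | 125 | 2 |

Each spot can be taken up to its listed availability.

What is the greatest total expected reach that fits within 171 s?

656

Greedy by ratio would take 2×late-talk slot + 2×weather segment + documentary slot: 129 s used, total 586.
Dropping weather segment frees 16 s; slotting in game-show break (58 s) lifts the total to 656 at 171 s.
Every other selection either busts 171 s or exceeds an availability limit or fails to beat 656.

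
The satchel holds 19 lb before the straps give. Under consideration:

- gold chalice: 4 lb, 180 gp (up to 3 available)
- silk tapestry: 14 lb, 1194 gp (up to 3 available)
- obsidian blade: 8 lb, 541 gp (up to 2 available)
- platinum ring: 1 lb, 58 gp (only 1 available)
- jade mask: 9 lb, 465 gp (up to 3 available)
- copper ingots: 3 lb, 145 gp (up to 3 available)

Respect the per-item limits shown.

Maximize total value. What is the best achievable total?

By value per lb: silk tapestry 85.29, obsidian blade 67.62, platinum ring 58.00 lead.
A density-first pass picks silk tapestry + platinum ring + copper ingots — 1397 at 18 lb.
Dropping copper ingots frees 3 lb; slotting in gold chalice (4 lb) lifts the total to 1432 at 19 lb.
Every other selection either busts 19 lb or exceeds an availability limit or fails to beat 1432.

1432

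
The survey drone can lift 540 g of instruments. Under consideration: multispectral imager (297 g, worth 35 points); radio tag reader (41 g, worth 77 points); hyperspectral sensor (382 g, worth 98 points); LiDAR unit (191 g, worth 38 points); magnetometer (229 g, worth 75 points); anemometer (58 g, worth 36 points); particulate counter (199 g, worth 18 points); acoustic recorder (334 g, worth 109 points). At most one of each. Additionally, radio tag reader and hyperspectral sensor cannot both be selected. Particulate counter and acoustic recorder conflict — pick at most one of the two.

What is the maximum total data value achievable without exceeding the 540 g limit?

Ranking by ratio (data value/g): radio tag reader 1.88, anemometer 0.62, magnetometer 0.33, acoustic recorder 0.33.
Taking radio tag reader + LiDAR unit + magnetometer + anemometer: 519 g used, 226 in data value.
The closest alternative, radio tag reader + anemometer + acoustic recorder, reaches only 222.

226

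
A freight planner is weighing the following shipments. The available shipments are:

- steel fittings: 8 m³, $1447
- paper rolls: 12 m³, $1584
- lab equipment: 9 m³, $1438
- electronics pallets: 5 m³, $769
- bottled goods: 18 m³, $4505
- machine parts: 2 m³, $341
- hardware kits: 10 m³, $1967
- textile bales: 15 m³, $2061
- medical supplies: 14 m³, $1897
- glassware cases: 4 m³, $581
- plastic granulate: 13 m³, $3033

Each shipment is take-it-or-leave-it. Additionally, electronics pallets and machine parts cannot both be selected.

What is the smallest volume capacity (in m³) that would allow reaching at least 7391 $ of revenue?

31

Minimise m³ subject to total revenue ≥ 7391.
bottled goods + plastic granulate reaches 7538 using 31 m³.
No combination under 31 m³ hits 7391.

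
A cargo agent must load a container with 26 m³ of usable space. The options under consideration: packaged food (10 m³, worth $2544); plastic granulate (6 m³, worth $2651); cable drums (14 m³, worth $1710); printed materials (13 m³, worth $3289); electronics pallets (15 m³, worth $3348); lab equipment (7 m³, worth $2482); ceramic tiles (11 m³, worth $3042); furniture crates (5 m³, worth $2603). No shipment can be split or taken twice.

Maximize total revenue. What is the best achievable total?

8602

Ranking by ratio (revenue/m³): furniture crates 520.60, plastic granulate 441.83, lab equipment 354.57, ceramic tiles 276.55.
A density-first pass picks plastic granulate + lab equipment + furniture crates — 7736 at 18 m³.
The 7 m³ tied up in lab equipment is better spent on electronics pallets — total rises to 8602 (26 m³).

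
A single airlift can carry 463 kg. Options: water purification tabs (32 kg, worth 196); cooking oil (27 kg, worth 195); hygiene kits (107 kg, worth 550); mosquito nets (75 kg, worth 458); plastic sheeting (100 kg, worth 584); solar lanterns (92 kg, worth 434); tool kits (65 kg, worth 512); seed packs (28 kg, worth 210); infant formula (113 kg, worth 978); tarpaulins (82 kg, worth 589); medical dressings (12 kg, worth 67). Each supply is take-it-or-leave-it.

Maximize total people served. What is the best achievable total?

3331

Density check — infant formula 8.65, tool kits 7.88, seed packs 7.50 are the best per kg.
Taking the top-ratio supplies first gives water purification tabs + cooking oil + mosquito nets + tool kits + seed packs + infant formula + tarpaulins + medical dressings for 3205 (434 kg).
Replace water purification tabs and cooking oil and medical dressings with plastic sheeting: the trade gains 126 net, giving 3331 at 463 kg.
Nothing else within 463 kg beats 3331.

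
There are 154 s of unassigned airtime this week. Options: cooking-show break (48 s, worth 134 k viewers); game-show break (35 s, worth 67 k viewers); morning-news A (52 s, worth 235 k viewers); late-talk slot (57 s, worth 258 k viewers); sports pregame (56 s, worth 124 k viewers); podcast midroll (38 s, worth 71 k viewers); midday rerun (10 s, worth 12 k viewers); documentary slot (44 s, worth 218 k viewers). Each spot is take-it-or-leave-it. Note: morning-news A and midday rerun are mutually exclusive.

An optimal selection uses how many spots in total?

3

Optimal total is 711.
One optimal bundle: morning-news A + late-talk slot + documentary slot (153 s).
All optima have 3 spots.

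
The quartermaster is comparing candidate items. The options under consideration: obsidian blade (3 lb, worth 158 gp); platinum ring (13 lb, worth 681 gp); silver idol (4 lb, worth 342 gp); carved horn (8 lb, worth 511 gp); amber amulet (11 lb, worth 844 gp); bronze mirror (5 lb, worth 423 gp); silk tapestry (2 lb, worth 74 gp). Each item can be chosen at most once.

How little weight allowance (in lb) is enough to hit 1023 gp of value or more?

Look for the lowest-weight combination reaching 1023.
Taking silver idol + amber amulet gives 1186 (≥ 1023) for 15 lb.
No combination under 15 lb hits 1023.

15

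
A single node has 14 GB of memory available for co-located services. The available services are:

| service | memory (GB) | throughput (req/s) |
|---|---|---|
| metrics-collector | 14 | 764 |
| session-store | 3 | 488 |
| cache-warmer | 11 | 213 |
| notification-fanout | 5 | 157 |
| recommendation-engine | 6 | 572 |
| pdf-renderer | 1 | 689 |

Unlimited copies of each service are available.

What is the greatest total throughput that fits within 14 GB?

By throughput per GB: pdf-renderer 689.00, session-store 162.67, recommendation-engine 95.33 lead.
The ratio ordering already packs tightly: 14×pdf-renderer, 14 GB, 9646.

9646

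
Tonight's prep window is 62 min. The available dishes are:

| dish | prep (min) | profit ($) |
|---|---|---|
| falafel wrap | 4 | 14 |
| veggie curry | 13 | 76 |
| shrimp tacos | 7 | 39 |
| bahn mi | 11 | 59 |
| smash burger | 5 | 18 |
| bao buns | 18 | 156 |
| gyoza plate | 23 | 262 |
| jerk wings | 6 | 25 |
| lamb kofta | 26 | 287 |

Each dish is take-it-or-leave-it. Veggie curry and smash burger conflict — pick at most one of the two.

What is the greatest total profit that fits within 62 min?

The ratio ordering already packs tightly: veggie curry + gyoza plate + lamb kofta, 62 min, 625.
No other feasible combination exceeds 625.

625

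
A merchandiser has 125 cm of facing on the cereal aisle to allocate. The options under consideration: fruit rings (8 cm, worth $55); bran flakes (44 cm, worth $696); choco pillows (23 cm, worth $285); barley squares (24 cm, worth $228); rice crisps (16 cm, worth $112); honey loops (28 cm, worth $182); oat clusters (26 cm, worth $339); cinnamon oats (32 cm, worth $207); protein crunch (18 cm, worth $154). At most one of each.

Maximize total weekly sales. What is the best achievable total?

By weekly sales per cm: bran flakes 15.82, oat clusters 13.04, choco pillows 12.39, barley squares 9.50 lead.
Best packing: fruit rings + bran flakes + choco pillows + barley squares + oat clusters — 125 cm, 1603 total.
Runner-up bran flakes + choco pillows + barley squares + oat clusters tops out at 1548.

1603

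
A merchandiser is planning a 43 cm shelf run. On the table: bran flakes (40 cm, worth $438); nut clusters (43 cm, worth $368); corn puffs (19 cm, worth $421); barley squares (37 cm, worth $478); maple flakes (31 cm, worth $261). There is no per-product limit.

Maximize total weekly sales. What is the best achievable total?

842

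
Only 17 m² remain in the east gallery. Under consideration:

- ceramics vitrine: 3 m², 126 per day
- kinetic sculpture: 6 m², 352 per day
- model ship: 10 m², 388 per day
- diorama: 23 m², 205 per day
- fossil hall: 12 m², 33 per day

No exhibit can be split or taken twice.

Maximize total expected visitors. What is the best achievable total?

740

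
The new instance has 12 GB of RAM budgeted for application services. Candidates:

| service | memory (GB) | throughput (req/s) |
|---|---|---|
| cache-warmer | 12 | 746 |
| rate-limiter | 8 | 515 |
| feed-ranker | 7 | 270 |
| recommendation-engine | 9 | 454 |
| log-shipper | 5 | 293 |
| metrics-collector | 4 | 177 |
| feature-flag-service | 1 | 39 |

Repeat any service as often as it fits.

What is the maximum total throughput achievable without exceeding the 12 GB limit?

746

A density-first pass picks rate-limiter + metrics-collector — 692 at 12 GB.
The 12 GB tied up in rate-limiter and metrics-collector is better spent on cache-warmer — total rises to 746 (12 GB).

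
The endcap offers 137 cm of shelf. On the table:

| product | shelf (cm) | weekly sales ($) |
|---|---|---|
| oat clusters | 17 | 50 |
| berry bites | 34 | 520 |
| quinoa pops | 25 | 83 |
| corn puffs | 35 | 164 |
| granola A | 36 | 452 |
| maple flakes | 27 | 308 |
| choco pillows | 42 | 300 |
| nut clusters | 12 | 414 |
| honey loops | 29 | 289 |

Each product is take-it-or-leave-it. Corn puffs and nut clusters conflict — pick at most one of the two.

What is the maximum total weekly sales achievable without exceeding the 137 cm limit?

Density check — nut clusters 34.50, berry bites 15.29, granola A 12.56, maple flakes 11.41 are the best per cm.
Berry bites + quinoa pops + granola A + maple flakes + nut clusters uses 134 of the 137 cm and totals 1777.
Every other selection either busts 137 cm or breaks a pairing rule or fails to beat 1777.

1777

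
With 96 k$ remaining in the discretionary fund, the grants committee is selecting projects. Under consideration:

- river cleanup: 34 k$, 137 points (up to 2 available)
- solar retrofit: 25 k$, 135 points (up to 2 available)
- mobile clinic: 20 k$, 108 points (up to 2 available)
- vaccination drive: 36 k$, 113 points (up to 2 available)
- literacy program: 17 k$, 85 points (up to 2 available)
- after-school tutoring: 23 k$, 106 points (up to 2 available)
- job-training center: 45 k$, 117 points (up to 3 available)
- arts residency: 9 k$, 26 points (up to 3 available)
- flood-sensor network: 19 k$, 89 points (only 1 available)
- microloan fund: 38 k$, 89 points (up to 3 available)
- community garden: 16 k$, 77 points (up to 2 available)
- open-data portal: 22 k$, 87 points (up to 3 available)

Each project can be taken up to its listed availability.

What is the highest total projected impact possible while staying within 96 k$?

By projected impact per k$: solar retrofit 5.40, mobile clinic 5.40, literacy program 5.00, community garden 4.81 lead.
The ratio heuristic lands on 2×solar retrofit + 2×mobile clinic (486) but leaves 6 k$ idle.
The 45 k$ tied up in solar retrofit and mobile clinic is better spent on 2×literacy program + community garden — total rises to 490 (95 k$).
Every other selection either busts 96 k$ or exceeds an availability limit or fails to beat 490.

490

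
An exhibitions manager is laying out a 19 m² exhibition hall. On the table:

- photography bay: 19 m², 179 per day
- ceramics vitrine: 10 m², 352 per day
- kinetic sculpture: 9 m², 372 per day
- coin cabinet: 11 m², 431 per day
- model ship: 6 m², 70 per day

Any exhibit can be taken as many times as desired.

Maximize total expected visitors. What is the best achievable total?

744

Density check — kinetic sculpture 41.33, coin cabinet 39.18, ceramics vitrine 35.20 are the best per m².
Best packing: 2×kinetic sculpture — 18 m², 744 total.
No other feasible combination exceeds 744.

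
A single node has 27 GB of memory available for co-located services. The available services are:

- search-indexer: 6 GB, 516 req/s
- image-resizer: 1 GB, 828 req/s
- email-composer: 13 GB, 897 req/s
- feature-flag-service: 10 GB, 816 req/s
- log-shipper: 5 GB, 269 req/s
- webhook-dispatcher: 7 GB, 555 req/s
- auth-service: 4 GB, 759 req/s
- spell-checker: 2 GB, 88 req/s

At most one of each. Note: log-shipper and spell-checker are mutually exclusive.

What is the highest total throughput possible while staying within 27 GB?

By throughput per GB: image-resizer 828.00, auth-service 189.75, search-indexer 86.00, feature-flag-service 81.60 lead.
The ratio heuristic lands on search-indexer + image-resizer + feature-flag-service + log-shipper + auth-service (3188) but leaves 1 GB idle.
The 6 GB tied up in search-indexer is better spent on webhook-dispatcher — total rises to 3227 (27 GB).
Next best is search-indexer + image-resizer + feature-flag-service + log-shipper + auth-service at 3188 (26 GB) — short by 39.

3227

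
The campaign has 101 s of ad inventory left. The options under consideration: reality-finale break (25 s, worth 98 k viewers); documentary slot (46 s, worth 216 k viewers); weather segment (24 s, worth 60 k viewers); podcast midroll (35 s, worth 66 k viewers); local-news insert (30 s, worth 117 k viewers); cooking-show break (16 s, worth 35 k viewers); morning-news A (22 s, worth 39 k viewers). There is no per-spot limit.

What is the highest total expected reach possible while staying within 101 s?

432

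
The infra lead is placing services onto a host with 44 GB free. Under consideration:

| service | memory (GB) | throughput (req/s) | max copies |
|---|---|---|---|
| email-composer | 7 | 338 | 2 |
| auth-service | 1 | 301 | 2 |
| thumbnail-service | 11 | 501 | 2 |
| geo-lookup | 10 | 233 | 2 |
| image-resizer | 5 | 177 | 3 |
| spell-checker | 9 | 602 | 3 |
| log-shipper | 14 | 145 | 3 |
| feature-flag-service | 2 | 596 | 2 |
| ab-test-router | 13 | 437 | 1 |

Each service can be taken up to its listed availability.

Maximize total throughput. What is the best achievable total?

Density check — auth-service 301.00, feature-flag-service 298.00, spell-checker 66.89 are the best per GB.
A density-first pass picks email-composer + 2×auth-service + 3×spell-checker + 2×feature-flag-service — 3938 at 40 GB.
The 7 GB tied up in email-composer is better spent on thumbnail-service — total rises to 4101 (44 GB).
No other feasible combination exceeds 4101.

4101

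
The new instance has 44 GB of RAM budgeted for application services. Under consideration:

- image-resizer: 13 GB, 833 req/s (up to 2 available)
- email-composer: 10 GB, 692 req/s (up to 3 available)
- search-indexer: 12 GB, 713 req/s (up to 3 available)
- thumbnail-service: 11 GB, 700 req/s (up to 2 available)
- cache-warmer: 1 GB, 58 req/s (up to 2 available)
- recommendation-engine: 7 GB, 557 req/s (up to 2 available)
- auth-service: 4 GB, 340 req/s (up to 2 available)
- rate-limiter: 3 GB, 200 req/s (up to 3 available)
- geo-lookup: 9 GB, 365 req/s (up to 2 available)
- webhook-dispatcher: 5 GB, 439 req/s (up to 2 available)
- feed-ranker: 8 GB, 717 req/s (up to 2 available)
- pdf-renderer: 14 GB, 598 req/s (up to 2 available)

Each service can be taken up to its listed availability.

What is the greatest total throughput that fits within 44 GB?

3766

Taking the top-ratio services first gives recommendation-engine + 2×auth-service + rate-limiter + 2×webhook-dispatcher + 2×feed-ranker for 3749 (44 GB).
Dropping auth-service and rate-limiter frees 7 GB; slotting in recommendation-engine (7 GB) lifts the total to 3766 at 44 GB.
Every other selection either busts 44 GB or exceeds an availability limit or fails to beat 3766.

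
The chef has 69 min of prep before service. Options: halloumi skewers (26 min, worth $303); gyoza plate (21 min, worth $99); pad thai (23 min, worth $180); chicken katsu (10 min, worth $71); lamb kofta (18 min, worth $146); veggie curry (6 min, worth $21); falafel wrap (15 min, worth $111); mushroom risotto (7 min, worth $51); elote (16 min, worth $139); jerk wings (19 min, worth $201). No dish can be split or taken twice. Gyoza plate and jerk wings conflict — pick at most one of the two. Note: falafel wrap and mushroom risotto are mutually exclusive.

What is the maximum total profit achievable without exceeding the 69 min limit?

By profit per min: halloumi skewers 11.65, jerk wings 10.58, elote 8.69, lamb kofta 8.11 lead.
Taking halloumi skewers + mushroom risotto + elote + jerk wings: 68 min used, 694 in profit.
Nothing else feasible within 69 min beats 694.

694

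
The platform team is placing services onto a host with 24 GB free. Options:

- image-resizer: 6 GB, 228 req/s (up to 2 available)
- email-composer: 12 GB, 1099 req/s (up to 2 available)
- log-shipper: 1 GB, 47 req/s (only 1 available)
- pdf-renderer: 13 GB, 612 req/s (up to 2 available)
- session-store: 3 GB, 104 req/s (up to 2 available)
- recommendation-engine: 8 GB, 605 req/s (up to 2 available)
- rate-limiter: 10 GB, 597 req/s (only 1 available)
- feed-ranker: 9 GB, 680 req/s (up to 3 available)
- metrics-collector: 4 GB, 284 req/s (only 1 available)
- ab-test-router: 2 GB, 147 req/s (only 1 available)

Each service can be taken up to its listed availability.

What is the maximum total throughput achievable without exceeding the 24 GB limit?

2198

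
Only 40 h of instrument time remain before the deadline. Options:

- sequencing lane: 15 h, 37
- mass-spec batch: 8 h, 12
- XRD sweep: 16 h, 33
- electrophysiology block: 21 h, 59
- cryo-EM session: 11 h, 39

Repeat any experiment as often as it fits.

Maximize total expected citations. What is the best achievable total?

117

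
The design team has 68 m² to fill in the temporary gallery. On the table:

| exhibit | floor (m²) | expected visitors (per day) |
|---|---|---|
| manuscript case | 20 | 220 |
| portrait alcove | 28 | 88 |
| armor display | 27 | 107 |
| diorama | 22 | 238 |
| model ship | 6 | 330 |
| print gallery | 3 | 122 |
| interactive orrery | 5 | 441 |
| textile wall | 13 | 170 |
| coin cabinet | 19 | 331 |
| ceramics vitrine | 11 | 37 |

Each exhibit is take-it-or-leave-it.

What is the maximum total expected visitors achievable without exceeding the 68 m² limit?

By expected visitors per m²: interactive orrery 88.20, model ship 55.00, print gallery 40.67, coin cabinet 17.42 lead.
A density-first pass picks manuscript case + model ship + print gallery + interactive orrery + textile wall + coin cabinet — 1614 at 66 m².
Dropping manuscript case frees 20 m²; slotting in diorama (22 m²) lifts the total to 1632 at 68 m².
That's the maximum — no swap from here does better than 1632.

1632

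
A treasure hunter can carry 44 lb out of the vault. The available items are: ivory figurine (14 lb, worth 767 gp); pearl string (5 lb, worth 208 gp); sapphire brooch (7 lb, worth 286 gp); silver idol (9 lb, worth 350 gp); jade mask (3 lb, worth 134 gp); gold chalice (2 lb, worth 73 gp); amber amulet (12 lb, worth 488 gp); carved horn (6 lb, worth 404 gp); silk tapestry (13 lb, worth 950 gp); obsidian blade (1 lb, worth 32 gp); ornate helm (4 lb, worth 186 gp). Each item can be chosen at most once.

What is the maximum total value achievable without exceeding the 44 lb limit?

The ratio heuristic lands on ivory figurine + jade mask + gold chalice + carved horn + silk tapestry + obsidian blade + ornate helm (2546) but leaves 1 lb idle.
Dropping jade mask and gold chalice and obsidian blade frees 6 lb; slotting in sapphire brooch (7 lb) lifts the total to 2593 at 44 lb.

2593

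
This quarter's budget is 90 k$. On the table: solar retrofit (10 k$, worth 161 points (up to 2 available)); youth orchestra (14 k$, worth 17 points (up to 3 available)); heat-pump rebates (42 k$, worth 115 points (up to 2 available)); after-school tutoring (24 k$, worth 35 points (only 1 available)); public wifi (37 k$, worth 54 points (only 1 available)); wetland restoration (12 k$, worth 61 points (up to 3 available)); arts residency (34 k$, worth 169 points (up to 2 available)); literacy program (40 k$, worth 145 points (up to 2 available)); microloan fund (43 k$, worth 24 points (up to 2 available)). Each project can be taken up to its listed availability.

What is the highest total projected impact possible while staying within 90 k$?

The ratio ordering already packs tightly: 2×solar retrofit + 3×wetland restoration + arts residency, 90 k$, 674.

674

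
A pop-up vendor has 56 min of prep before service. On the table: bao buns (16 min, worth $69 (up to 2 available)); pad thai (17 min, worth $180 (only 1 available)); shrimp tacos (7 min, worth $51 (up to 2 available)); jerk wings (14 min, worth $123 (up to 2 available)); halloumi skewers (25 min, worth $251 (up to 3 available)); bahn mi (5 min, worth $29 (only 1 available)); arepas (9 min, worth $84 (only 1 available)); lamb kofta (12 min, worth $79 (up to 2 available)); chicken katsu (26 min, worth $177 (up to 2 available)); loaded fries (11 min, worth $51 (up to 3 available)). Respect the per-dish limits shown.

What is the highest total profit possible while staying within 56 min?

554

Greedy by ratio would take pad thai + halloumi skewers + bahn mi + arepas: 56 min used, total 544.
Dropping bahn mi and arepas frees 14 min; slotting in jerk wings (14 min) lifts the total to 554 at 56 min.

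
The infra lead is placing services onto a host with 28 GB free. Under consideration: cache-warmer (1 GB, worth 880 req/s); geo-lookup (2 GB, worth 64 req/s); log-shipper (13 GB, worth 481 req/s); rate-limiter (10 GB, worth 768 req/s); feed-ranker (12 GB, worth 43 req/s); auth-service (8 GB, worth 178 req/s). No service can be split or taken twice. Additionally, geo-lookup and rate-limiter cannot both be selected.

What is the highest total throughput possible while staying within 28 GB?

2129

Best packing: cache-warmer + log-shipper + rate-limiter — 24 GB, 2129 total.
An exhaustive check of the 64 subsets confirms 2129.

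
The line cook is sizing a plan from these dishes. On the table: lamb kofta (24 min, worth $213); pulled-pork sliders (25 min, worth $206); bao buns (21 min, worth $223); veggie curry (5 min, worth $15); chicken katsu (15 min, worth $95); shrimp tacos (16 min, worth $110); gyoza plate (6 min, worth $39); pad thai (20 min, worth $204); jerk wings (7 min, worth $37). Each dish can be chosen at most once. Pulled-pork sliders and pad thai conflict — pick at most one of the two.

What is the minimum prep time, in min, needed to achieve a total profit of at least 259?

Look for the lowest-prep combination reaching 259.
bao buns + gyoza plate: 262 profit at 27 min.
Any bundle with less than 27 min falls short of 259.

27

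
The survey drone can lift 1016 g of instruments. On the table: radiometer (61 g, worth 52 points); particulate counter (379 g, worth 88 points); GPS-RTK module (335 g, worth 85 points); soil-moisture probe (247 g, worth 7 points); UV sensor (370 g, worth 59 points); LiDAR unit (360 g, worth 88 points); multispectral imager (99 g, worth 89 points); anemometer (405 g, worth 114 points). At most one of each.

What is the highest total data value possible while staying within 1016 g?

The ratio heuristic lands on radiometer + GPS-RTK module + multispectral imager + anemometer (340) but leaves 116 g idle.
The 335 g tied up in GPS-RTK module is better spent on particulate counter — total rises to 343 (944 g).
No other feasible combination exceeds 343.

343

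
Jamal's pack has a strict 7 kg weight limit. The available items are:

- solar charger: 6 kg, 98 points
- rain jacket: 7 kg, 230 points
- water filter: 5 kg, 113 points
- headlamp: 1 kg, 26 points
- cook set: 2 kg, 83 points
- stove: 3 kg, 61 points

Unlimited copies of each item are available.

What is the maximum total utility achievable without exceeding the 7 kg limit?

275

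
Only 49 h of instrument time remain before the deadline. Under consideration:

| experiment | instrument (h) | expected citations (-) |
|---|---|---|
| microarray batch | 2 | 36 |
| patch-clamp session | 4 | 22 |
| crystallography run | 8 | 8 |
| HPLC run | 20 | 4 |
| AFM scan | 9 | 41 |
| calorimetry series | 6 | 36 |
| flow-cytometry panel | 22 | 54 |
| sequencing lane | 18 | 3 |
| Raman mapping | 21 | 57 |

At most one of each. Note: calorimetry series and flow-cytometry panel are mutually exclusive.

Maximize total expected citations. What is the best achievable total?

Taking microarray batch + patch-clamp session + AFM scan + calorimetry series + Raman mapping: 42 h used, 192 in expected citations.

192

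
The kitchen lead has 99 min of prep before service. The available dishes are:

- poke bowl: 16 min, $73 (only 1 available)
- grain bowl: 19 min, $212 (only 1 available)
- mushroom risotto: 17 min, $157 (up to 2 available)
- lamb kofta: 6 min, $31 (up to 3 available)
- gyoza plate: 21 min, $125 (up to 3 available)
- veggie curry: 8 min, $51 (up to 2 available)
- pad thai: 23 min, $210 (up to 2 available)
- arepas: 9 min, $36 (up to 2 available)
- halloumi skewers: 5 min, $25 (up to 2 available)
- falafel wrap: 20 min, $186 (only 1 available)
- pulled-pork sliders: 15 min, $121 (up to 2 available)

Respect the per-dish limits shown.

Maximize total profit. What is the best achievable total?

By profit per min: grain bowl 11.16, falafel wrap 9.30, mushroom risotto 9.24, pad thai 9.13 lead.
The ratio heuristic lands on grain bowl + 2×mushroom risotto + pad thai + falafel wrap (922) but leaves 3 min idle.
Dropping falafel wrap frees 20 min; slotting in pad thai (23 min) lifts the total to 946 at 99 min.
Nothing else within 99 min beats 946.

946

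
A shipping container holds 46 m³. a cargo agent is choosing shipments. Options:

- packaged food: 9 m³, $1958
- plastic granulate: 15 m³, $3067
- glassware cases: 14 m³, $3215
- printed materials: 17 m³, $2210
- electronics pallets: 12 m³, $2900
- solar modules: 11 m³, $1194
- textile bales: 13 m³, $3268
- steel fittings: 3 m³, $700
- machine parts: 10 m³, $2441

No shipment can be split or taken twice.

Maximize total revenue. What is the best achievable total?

By revenue per m³: textile bales 251.38, machine parts 244.10, electronics pallets 241.67, steel fittings 233.33 lead.
A density-first pass picks electronics pallets + textile bales + steel fittings + machine parts — 9309 at 38 m³.
Dropping electronics pallets and steel fittings frees 15 m³; slotting in packaged food + glassware cases (23 m³) lifts the total to 10882 at 46 m³.
Every other selection either busts 46 m³ or fails to beat 10882.

10882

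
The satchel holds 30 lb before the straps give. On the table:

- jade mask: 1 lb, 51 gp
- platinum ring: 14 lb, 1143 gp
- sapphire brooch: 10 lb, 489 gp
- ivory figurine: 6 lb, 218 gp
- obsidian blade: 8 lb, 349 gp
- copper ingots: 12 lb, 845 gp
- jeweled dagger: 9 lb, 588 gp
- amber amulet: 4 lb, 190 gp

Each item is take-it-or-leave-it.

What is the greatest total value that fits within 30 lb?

2178

Density check — platinum ring 81.64, copper ingots 70.42, jeweled dagger 65.33, jade mask 51.00 are the best per lb.
Taking the top-ratio items first gives jade mask + platinum ring + copper ingots for 2039 (27 lb).
Dropping jade mask frees 1 lb; slotting in amber amulet (4 lb) lifts the total to 2178 at 30 lb.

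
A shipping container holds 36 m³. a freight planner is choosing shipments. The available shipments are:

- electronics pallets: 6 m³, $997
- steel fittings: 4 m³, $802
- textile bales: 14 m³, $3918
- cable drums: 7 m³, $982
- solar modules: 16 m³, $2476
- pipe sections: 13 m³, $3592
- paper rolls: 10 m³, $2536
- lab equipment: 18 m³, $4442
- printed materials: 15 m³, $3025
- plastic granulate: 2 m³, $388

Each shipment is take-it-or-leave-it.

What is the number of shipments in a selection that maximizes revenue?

Best achievable revenue is 9162.
One optimal bundle: steel fittings + textile bales + lab equipment (36 m³).
Any selection reaching 9162 contains exactly 3 shipments.

3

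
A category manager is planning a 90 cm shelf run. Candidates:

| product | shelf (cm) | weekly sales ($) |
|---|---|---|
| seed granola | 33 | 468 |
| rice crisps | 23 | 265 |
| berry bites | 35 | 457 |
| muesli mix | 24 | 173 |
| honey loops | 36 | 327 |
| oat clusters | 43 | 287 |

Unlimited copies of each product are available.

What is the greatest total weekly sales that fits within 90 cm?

1201

Taking 2×seed granola + rice crisps: 89 cm used, 1201 in weekly sales.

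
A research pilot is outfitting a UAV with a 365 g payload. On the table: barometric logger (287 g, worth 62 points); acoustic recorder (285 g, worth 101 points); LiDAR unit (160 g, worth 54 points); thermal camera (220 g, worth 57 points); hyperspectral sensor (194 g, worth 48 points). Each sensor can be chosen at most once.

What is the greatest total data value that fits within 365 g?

102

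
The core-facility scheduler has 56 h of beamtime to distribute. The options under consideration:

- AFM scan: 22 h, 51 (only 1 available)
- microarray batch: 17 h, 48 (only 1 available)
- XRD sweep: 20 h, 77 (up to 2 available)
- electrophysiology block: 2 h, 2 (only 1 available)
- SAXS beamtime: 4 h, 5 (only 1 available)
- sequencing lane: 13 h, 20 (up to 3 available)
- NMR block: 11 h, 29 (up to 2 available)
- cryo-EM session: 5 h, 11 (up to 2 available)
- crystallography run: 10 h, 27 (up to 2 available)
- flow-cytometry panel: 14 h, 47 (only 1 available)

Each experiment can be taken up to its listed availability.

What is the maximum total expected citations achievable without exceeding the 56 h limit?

Taking 2×XRD sweep + electrophysiology block + flow-cytometry panel: 56 h used, 203 in expected citations.

203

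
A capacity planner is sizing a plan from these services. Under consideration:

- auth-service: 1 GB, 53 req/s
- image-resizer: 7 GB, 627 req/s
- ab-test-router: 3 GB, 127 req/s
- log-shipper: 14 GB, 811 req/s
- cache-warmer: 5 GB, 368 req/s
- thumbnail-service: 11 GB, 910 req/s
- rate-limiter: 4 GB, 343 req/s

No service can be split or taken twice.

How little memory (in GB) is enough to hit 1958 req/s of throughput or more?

24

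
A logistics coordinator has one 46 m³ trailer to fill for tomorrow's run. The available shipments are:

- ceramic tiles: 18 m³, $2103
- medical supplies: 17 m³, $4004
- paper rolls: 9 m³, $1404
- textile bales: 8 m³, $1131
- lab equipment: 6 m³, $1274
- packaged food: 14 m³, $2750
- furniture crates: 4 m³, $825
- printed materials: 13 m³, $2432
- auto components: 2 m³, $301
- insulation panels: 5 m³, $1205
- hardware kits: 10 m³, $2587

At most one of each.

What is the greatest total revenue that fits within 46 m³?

10546

Filling by ratio: medical supplies + lab equipment + furniture crates + auto components + insulation panels + hardware kits for 10196, with 2 m³ left unused.
The 12 m³ tied up in lab equipment and furniture crates and auto components is better spent on packaged food — total rises to 10546 (46 m³).
Runner-up medical supplies + lab equipment + printed materials + hardware kits tops out at 10297.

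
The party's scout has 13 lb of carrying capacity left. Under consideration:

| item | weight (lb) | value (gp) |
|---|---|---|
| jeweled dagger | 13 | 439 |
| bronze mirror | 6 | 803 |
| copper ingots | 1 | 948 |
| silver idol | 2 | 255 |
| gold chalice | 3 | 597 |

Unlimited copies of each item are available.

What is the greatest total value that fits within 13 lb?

12324

Best packing: 13×copper ingots — 13 lb, 12324 total.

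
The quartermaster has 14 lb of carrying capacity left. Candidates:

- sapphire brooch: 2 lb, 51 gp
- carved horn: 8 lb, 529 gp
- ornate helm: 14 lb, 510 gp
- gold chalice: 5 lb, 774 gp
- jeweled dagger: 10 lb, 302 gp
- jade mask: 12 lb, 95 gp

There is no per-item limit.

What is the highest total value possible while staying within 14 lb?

1650

Density check — gold chalice 154.80, carved horn 66.12, ornate helm 36.43 are the best per lb.
The ratio ordering already packs tightly: 2×sapphire brooch + 2×gold chalice, 14 lb, 1650.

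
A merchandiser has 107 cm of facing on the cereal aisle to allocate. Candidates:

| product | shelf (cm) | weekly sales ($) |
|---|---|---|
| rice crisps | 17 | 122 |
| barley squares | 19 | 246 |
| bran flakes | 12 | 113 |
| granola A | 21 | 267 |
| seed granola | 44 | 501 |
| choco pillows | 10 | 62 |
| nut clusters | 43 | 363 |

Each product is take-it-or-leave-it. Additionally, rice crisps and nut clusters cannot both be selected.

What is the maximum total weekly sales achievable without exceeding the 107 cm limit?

By weekly sales per cm: barley squares 12.95, granola A 12.71, seed granola 11.39 lead.
Best packing: barley squares + bran flakes + granola A + seed granola + choco pillows — 106 cm, 1189 total.
Runner-up rice crisps + barley squares + granola A + seed granola tops out at 1136.

1189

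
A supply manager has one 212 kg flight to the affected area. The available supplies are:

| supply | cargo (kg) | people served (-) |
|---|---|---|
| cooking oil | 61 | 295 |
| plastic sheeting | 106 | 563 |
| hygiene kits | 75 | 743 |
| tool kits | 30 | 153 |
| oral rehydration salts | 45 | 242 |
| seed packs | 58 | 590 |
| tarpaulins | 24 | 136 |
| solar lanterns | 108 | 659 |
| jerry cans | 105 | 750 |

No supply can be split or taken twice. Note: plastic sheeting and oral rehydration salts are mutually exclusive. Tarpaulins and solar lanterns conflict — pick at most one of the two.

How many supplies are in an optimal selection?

Optimal total is 1728.
For example hygiene kits + tool kits + oral rehydration salts + seed packs achieves it, using 208 kg.
Any selection reaching 1728 contains exactly 4 supplies.

4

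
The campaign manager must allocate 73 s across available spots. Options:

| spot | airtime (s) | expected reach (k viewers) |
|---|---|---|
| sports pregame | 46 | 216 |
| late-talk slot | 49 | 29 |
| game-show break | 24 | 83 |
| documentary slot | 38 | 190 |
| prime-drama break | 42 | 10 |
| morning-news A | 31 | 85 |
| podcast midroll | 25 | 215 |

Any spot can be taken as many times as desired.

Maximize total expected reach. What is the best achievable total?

431

Ranking by ratio (expected reach/s): podcast midroll 8.60, documentary slot 5.00, sports pregame 4.70, game-show break 3.46.
Greedy by ratio would take 2×podcast midroll: 50 s used, total 430.
Replace podcast midroll with sports pregame: the trade gains 1 net, giving 431 at 71 s.
Every other selection either busts 73 s or fails to beat 431.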